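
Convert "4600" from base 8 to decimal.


Input: "4600" in base 8
Positional expansion:
  Digit '4' (value 4) x 8^3 = 2048
  Digit '6' (value 6) x 8^2 = 384
  Digit '0' (value 0) x 8^1 = 0
  Digit '0' (value 0) x 8^0 = 0
Sum = 2432

2432


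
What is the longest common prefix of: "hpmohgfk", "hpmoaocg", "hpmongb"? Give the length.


Words: hpmohgfk, hpmoaocg, hpmongb
  Position 0: all 'h' => match
  Position 1: all 'p' => match
  Position 2: all 'm' => match
  Position 3: all 'o' => match
  Position 4: ('h', 'a', 'n') => mismatch, stop
LCP = "hpmo" (length 4)

4


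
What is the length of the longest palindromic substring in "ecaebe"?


Input: "ecaebe"
Checking substrings for palindromes:
  [3:6] "ebe" (len 3) => palindrome
Longest palindromic substring: "ebe" with length 3

3


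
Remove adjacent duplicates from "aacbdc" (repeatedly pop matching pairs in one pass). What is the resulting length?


Input: aacbdc
Stack-based adjacent duplicate removal:
  Read 'a': push. Stack: a
  Read 'a': matches stack top 'a' => pop. Stack: (empty)
  Read 'c': push. Stack: c
  Read 'b': push. Stack: cb
  Read 'd': push. Stack: cbd
  Read 'c': push. Stack: cbdc
Final stack: "cbdc" (length 4)

4


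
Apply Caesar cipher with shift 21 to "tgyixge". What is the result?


Caesar cipher: shift "tgyixge" by 21
  't' (pos 19) + 21 = pos 14 = 'o'
  'g' (pos 6) + 21 = pos 1 = 'b'
  'y' (pos 24) + 21 = pos 19 = 't'
  'i' (pos 8) + 21 = pos 3 = 'd'
  'x' (pos 23) + 21 = pos 18 = 's'
  'g' (pos 6) + 21 = pos 1 = 'b'
  'e' (pos 4) + 21 = pos 25 = 'z'
Result: obtdsbz

obtdsbz


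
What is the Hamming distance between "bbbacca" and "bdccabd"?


Comparing "bbbacca" and "bdccabd" position by position:
  Position 0: 'b' vs 'b' => same
  Position 1: 'b' vs 'd' => differ
  Position 2: 'b' vs 'c' => differ
  Position 3: 'a' vs 'c' => differ
  Position 4: 'c' vs 'a' => differ
  Position 5: 'c' vs 'b' => differ
  Position 6: 'a' vs 'd' => differ
Total differences (Hamming distance): 6

6


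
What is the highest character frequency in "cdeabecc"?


Input: cdeabecc
Character counts:
  'a': 1
  'b': 1
  'c': 3
  'd': 1
  'e': 2
Maximum frequency: 3

3


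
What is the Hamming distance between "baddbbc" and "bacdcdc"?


Comparing "baddbbc" and "bacdcdc" position by position:
  Position 0: 'b' vs 'b' => same
  Position 1: 'a' vs 'a' => same
  Position 2: 'd' vs 'c' => differ
  Position 3: 'd' vs 'd' => same
  Position 4: 'b' vs 'c' => differ
  Position 5: 'b' vs 'd' => differ
  Position 6: 'c' vs 'c' => same
Total differences (Hamming distance): 3

3


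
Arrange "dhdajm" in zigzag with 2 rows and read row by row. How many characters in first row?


Zigzag "dhdajm" into 2 rows:
Placing characters:
  'd' => row 0
  'h' => row 1
  'd' => row 0
  'a' => row 1
  'j' => row 0
  'm' => row 1
Rows:
  Row 0: "ddj"
  Row 1: "ham"
First row length: 3

3


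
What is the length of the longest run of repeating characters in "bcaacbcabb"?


Input: "bcaacbcabb"
Scanning for longest run:
  Position 1 ('c'): new char, reset run to 1
  Position 2 ('a'): new char, reset run to 1
  Position 3 ('a'): continues run of 'a', length=2
  Position 4 ('c'): new char, reset run to 1
  Position 5 ('b'): new char, reset run to 1
  Position 6 ('c'): new char, reset run to 1
  Position 7 ('a'): new char, reset run to 1
  Position 8 ('b'): new char, reset run to 1
  Position 9 ('b'): continues run of 'b', length=2
Longest run: 'a' with length 2

2


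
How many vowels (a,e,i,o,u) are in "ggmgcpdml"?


Input: ggmgcpdml
Checking each character:
  'g' at position 0: consonant
  'g' at position 1: consonant
  'm' at position 2: consonant
  'g' at position 3: consonant
  'c' at position 4: consonant
  'p' at position 5: consonant
  'd' at position 6: consonant
  'm' at position 7: consonant
  'l' at position 8: consonant
Total vowels: 0

0


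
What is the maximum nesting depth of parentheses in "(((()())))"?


Input: "(((()())))"
Tracking depth:
  Position 0 '(': depth becomes 1
  Position 1 '(': depth becomes 2
  Position 2 '(': depth becomes 3
  Position 3 '(': depth becomes 4
  Position 4 ')': depth becomes 3
  Position 5 '(': depth becomes 4
  Position 6 ')': depth becomes 3
  Position 7 ')': depth becomes 2
  Position 8 ')': depth becomes 1
  Position 9 ')': depth becomes 0
Maximum depth reached: 4

4


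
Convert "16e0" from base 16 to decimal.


Input: "16e0" in base 16
Positional expansion:
  Digit '1' (value 1) x 16^3 = 4096
  Digit '6' (value 6) x 16^2 = 1536
  Digit 'e' (value 14) x 16^1 = 224
  Digit '0' (value 0) x 16^0 = 0
Sum = 5856

5856


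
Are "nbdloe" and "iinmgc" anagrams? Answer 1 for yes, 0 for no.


Strings: "nbdloe", "iinmgc"
Sorted first:  bdelno
Sorted second: cgiimn
Differ at position 0: 'b' vs 'c' => not anagrams

0


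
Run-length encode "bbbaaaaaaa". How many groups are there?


Input: bbbaaaaaaa
Scanning for consecutive runs:
  Group 1: 'b' x 3 (positions 0-2)
  Group 2: 'a' x 7 (positions 3-9)
Total groups: 2

2


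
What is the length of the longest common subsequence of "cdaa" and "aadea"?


LCS of "cdaa" and "aadea"
DP table:
           a    a    d    e    a
      0    0    0    0    0    0
  c   0    0    0    0    0    0
  d   0    0    0    1    1    1
  a   0    1    1    1    1    2
  a   0    1    2    2    2    2
LCS length = dp[4][5] = 2

2


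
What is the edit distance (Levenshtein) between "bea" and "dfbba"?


Computing edit distance: "bea" -> "dfbba"
DP table:
           d    f    b    b    a
      0    1    2    3    4    5
  b   1    1    2    2    3    4
  e   2    2    2    3    3    4
  a   3    3    3    3    4    3
Edit distance = dp[3][5] = 3

3


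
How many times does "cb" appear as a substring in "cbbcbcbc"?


Searching for "cb" in "cbbcbcbc"
Scanning each position:
  Position 0: "cb" => MATCH
  Position 1: "bb" => no
  Position 2: "bc" => no
  Position 3: "cb" => MATCH
  Position 4: "bc" => no
  Position 5: "cb" => MATCH
  Position 6: "bc" => no
Total occurrences: 3

3


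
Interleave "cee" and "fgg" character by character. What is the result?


Interleaving "cee" and "fgg":
  Position 0: 'c' from first, 'f' from second => "cf"
  Position 1: 'e' from first, 'g' from second => "eg"
  Position 2: 'e' from first, 'g' from second => "eg"
Result: cfegeg

cfegeg


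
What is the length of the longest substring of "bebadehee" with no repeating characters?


Input: "bebadehee"
Sliding window (track last position of each char):
  Position 0 ('b'): window [0,0] length 1 -- new best
  Position 1 ('e'): window [0,1] length 2 -- new best
  Position 2 ('b'): repeat (last at 0), move window start to 1
  Position 2 ('b'): window [1,2] length 2
  Position 3 ('a'): window [1,3] length 3 -- new best
  Position 4 ('d'): window [1,4] length 4 -- new best
  Position 5 ('e'): repeat (last at 1), move window start to 2
  Position 5 ('e'): window [2,5] length 4
  Position 6 ('h'): window [2,6] length 5 -- new best
  Position 7 ('e'): repeat (last at 5), move window start to 6
  Position 7 ('e'): window [6,7] length 2
  Position 8 ('e'): repeat (last at 7), move window start to 8
  Position 8 ('e'): window [8,8] length 1
Longest substring with no repeats: "badeh" with length 5

5


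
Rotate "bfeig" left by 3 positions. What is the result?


Input: "bfeig", rotate left by 3
First 3 characters: "bfe"
Remaining characters: "ig"
Concatenate remaining + first: "ig" + "bfe" = "igbfe"

igbfe


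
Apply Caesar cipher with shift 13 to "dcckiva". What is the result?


Caesar cipher: shift "dcckiva" by 13
  'd' (pos 3) + 13 = pos 16 = 'q'
  'c' (pos 2) + 13 = pos 15 = 'p'
  'c' (pos 2) + 13 = pos 15 = 'p'
  'k' (pos 10) + 13 = pos 23 = 'x'
  'i' (pos 8) + 13 = pos 21 = 'v'
  'v' (pos 21) + 13 = pos 8 = 'i'
  'a' (pos 0) + 13 = pos 13 = 'n'
Result: qppxvin

qppxvin


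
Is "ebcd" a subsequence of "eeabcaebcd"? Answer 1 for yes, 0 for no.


Check if "ebcd" is a subsequence of "eeabcaebcd"
Greedy scan:
  Position 0 ('e'): matches sub[0] = 'e'
  Position 1 ('e'): no match needed
  Position 2 ('a'): no match needed
  Position 3 ('b'): matches sub[1] = 'b'
  Position 4 ('c'): matches sub[2] = 'c'
  Position 5 ('a'): no match needed
  Position 6 ('e'): no match needed
  Position 7 ('b'): no match needed
  Position 8 ('c'): no match needed
  Position 9 ('d'): matches sub[3] = 'd'
All 4 characters matched => is a subsequence

1


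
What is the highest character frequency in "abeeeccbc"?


Input: abeeeccbc
Character counts:
  'a': 1
  'b': 2
  'c': 3
  'e': 3
Maximum frequency: 3

3


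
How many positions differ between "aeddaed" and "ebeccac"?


Comparing "aeddaed" and "ebeccac" position by position:
  Position 0: 'a' vs 'e' => DIFFER
  Position 1: 'e' vs 'b' => DIFFER
  Position 2: 'd' vs 'e' => DIFFER
  Position 3: 'd' vs 'c' => DIFFER
  Position 4: 'a' vs 'c' => DIFFER
  Position 5: 'e' vs 'a' => DIFFER
  Position 6: 'd' vs 'c' => DIFFER
Positions that differ: 7

7


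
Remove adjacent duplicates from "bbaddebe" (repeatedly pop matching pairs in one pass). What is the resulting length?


Input: bbaddebe
Stack-based adjacent duplicate removal:
  Read 'b': push. Stack: b
  Read 'b': matches stack top 'b' => pop. Stack: (empty)
  Read 'a': push. Stack: a
  Read 'd': push. Stack: ad
  Read 'd': matches stack top 'd' => pop. Stack: a
  Read 'e': push. Stack: ae
  Read 'b': push. Stack: aeb
  Read 'e': push. Stack: aebe
Final stack: "aebe" (length 4)

4


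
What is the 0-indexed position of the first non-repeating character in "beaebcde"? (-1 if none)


Input: beaebcde
Character frequencies:
  'a': 1
  'b': 2
  'c': 1
  'd': 1
  'e': 3
Scanning left to right for freq == 1:
  Position 0 ('b'): freq=2, skip
  Position 1 ('e'): freq=3, skip
  Position 2 ('a'): unique! => answer = 2

2


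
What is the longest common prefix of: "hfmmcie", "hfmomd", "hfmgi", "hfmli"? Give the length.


Words: hfmmcie, hfmomd, hfmgi, hfmli
  Position 0: all 'h' => match
  Position 1: all 'f' => match
  Position 2: all 'm' => match
  Position 3: ('m', 'o', 'g', 'l') => mismatch, stop
LCP = "hfm" (length 3)

3


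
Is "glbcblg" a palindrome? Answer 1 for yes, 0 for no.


Input: glbcblg
Reversed: glbcblg
  Compare pos 0 ('g') with pos 6 ('g'): match
  Compare pos 1 ('l') with pos 5 ('l'): match
  Compare pos 2 ('b') with pos 4 ('b'): match
Result: palindrome

1


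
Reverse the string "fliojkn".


Input: fliojkn
Reading characters right to left:
  Position 6: 'n'
  Position 5: 'k'
  Position 4: 'j'
  Position 3: 'o'
  Position 2: 'i'
  Position 1: 'l'
  Position 0: 'f'
Reversed: nkjoilf

nkjoilf


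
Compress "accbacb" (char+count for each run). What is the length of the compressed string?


Input: accbacb
Runs:
  'a' x 1 => "a1"
  'c' x 2 => "c2"
  'b' x 1 => "b1"
  'a' x 1 => "a1"
  'c' x 1 => "c1"
  'b' x 1 => "b1"
Compressed: "a1c2b1a1c1b1"
Compressed length: 12

12


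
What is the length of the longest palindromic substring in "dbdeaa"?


Input: "dbdeaa"
Checking substrings for palindromes:
  [0:3] "dbd" (len 3) => palindrome
  [4:6] "aa" (len 2) => palindrome
Longest palindromic substring: "dbd" with length 3

3


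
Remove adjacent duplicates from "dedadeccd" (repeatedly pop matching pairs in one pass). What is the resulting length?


Input: dedadeccd
Stack-based adjacent duplicate removal:
  Read 'd': push. Stack: d
  Read 'e': push. Stack: de
  Read 'd': push. Stack: ded
  Read 'a': push. Stack: deda
  Read 'd': push. Stack: dedad
  Read 'e': push. Stack: dedade
  Read 'c': push. Stack: dedadec
  Read 'c': matches stack top 'c' => pop. Stack: dedade
  Read 'd': push. Stack: dedaded
Final stack: "dedaded" (length 7)

7


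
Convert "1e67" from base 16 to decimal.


Input: "1e67" in base 16
Positional expansion:
  Digit '1' (value 1) x 16^3 = 4096
  Digit 'e' (value 14) x 16^2 = 3584
  Digit '6' (value 6) x 16^1 = 96
  Digit '7' (value 7) x 16^0 = 7
Sum = 7783

7783


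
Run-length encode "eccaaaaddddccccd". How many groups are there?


Input: eccaaaaddddccccd
Scanning for consecutive runs:
  Group 1: 'e' x 1 (positions 0-0)
  Group 2: 'c' x 2 (positions 1-2)
  Group 3: 'a' x 4 (positions 3-6)
  Group 4: 'd' x 4 (positions 7-10)
  Group 5: 'c' x 4 (positions 11-14)
  Group 6: 'd' x 1 (positions 15-15)
Total groups: 6

6


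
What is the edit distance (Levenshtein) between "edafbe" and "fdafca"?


Computing edit distance: "edafbe" -> "fdafca"
DP table:
           f    d    a    f    c    a
      0    1    2    3    4    5    6
  e   1    1    2    3    4    5    6
  d   2    2    1    2    3    4    5
  a   3    3    2    1    2    3    4
  f   4    3    3    2    1    2    3
  b   5    4    4    3    2    2    3
  e   6    5    5    4    3    3    3
Edit distance = dp[6][6] = 3

3


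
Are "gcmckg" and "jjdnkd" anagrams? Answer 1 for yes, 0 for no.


Strings: "gcmckg", "jjdnkd"
Sorted first:  ccggkm
Sorted second: ddjjkn
Differ at position 0: 'c' vs 'd' => not anagrams

0


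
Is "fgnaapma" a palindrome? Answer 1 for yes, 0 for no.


Input: fgnaapma
Reversed: ampaangf
  Compare pos 0 ('f') with pos 7 ('a'): MISMATCH
  Compare pos 1 ('g') with pos 6 ('m'): MISMATCH
  Compare pos 2 ('n') with pos 5 ('p'): MISMATCH
  Compare pos 3 ('a') with pos 4 ('a'): match
Result: not a palindrome

0


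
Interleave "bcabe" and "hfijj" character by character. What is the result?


Interleaving "bcabe" and "hfijj":
  Position 0: 'b' from first, 'h' from second => "bh"
  Position 1: 'c' from first, 'f' from second => "cf"
  Position 2: 'a' from first, 'i' from second => "ai"
  Position 3: 'b' from first, 'j' from second => "bj"
  Position 4: 'e' from first, 'j' from second => "ej"
Result: bhcfaibjej

bhcfaibjej


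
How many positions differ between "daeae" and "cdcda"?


Comparing "daeae" and "cdcda" position by position:
  Position 0: 'd' vs 'c' => DIFFER
  Position 1: 'a' vs 'd' => DIFFER
  Position 2: 'e' vs 'c' => DIFFER
  Position 3: 'a' vs 'd' => DIFFER
  Position 4: 'e' vs 'a' => DIFFER
Positions that differ: 5

5


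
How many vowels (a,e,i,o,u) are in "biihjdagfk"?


Input: biihjdagfk
Checking each character:
  'b' at position 0: consonant
  'i' at position 1: vowel (running total: 1)
  'i' at position 2: vowel (running total: 2)
  'h' at position 3: consonant
  'j' at position 4: consonant
  'd' at position 5: consonant
  'a' at position 6: vowel (running total: 3)
  'g' at position 7: consonant
  'f' at position 8: consonant
  'k' at position 9: consonant
Total vowels: 3

3


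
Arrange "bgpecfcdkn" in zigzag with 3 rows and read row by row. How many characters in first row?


Zigzag "bgpecfcdkn" into 3 rows:
Placing characters:
  'b' => row 0
  'g' => row 1
  'p' => row 2
  'e' => row 1
  'c' => row 0
  'f' => row 1
  'c' => row 2
  'd' => row 1
  'k' => row 0
  'n' => row 1
Rows:
  Row 0: "bck"
  Row 1: "gefdn"
  Row 2: "pc"
First row length: 3

3


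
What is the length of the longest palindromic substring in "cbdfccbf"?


Input: "cbdfccbf"
Checking substrings for palindromes:
  [4:6] "cc" (len 2) => palindrome
Longest palindromic substring: "cc" with length 2

2


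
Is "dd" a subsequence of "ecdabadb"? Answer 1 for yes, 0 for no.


Check if "dd" is a subsequence of "ecdabadb"
Greedy scan:
  Position 0 ('e'): no match needed
  Position 1 ('c'): no match needed
  Position 2 ('d'): matches sub[0] = 'd'
  Position 3 ('a'): no match needed
  Position 4 ('b'): no match needed
  Position 5 ('a'): no match needed
  Position 6 ('d'): matches sub[1] = 'd'
  Position 7 ('b'): no match needed
All 2 characters matched => is a subsequence

1


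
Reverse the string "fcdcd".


Input: fcdcd
Reading characters right to left:
  Position 4: 'd'
  Position 3: 'c'
  Position 2: 'd'
  Position 1: 'c'
  Position 0: 'f'
Reversed: dcdcf

dcdcf


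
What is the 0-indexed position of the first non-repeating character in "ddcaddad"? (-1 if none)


Input: ddcaddad
Character frequencies:
  'a': 2
  'c': 1
  'd': 5
Scanning left to right for freq == 1:
  Position 0 ('d'): freq=5, skip
  Position 1 ('d'): freq=5, skip
  Position 2 ('c'): unique! => answer = 2

2


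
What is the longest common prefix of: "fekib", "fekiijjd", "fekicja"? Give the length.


Words: fekib, fekiijjd, fekicja
  Position 0: all 'f' => match
  Position 1: all 'e' => match
  Position 2: all 'k' => match
  Position 3: all 'i' => match
  Position 4: ('b', 'i', 'c') => mismatch, stop
LCP = "feki" (length 4)

4


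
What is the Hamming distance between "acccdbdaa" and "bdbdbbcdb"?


Comparing "acccdbdaa" and "bdbdbbcdb" position by position:
  Position 0: 'a' vs 'b' => differ
  Position 1: 'c' vs 'd' => differ
  Position 2: 'c' vs 'b' => differ
  Position 3: 'c' vs 'd' => differ
  Position 4: 'd' vs 'b' => differ
  Position 5: 'b' vs 'b' => same
  Position 6: 'd' vs 'c' => differ
  Position 7: 'a' vs 'd' => differ
  Position 8: 'a' vs 'b' => differ
Total differences (Hamming distance): 8

8


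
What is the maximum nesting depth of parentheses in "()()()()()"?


Input: "()()()()()"
Tracking depth:
  Position 0 '(': depth becomes 1
  Position 1 ')': depth becomes 0
  Position 2 '(': depth becomes 1
  Position 3 ')': depth becomes 0
  Position 4 '(': depth becomes 1
  Position 5 ')': depth becomes 0
  Position 6 '(': depth becomes 1
  Position 7 ')': depth becomes 0
  Position 8 '(': depth becomes 1
  Position 9 ')': depth becomes 0
Maximum depth reached: 1

1


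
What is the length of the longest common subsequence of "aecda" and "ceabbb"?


LCS of "aecda" and "ceabbb"
DP table:
           c    e    a    b    b    b
      0    0    0    0    0    0    0
  a   0    0    0    1    1    1    1
  e   0    0    1    1    1    1    1
  c   0    1    1    1    1    1    1
  d   0    1    1    1    1    1    1
  a   0    1    1    2    2    2    2
LCS length = dp[5][6] = 2

2


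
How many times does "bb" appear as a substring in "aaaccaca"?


Searching for "bb" in "aaaccaca"
Scanning each position:
  Position 0: "aa" => no
  Position 1: "aa" => no
  Position 2: "ac" => no
  Position 3: "cc" => no
  Position 4: "ca" => no
  Position 5: "ac" => no
  Position 6: "ca" => no
Total occurrences: 0

0


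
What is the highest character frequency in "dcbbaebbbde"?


Input: dcbbaebbbde
Character counts:
  'a': 1
  'b': 5
  'c': 1
  'd': 2
  'e': 2
Maximum frequency: 5

5


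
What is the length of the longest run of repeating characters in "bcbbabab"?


Input: "bcbbabab"
Scanning for longest run:
  Position 1 ('c'): new char, reset run to 1
  Position 2 ('b'): new char, reset run to 1
  Position 3 ('b'): continues run of 'b', length=2
  Position 4 ('a'): new char, reset run to 1
  Position 5 ('b'): new char, reset run to 1
  Position 6 ('a'): new char, reset run to 1
  Position 7 ('b'): new char, reset run to 1
Longest run: 'b' with length 2

2


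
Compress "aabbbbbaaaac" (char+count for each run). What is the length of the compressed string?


Input: aabbbbbaaaac
Runs:
  'a' x 2 => "a2"
  'b' x 5 => "b5"
  'a' x 4 => "a4"
  'c' x 1 => "c1"
Compressed: "a2b5a4c1"
Compressed length: 8

8


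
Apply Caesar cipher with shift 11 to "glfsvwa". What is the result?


Caesar cipher: shift "glfsvwa" by 11
  'g' (pos 6) + 11 = pos 17 = 'r'
  'l' (pos 11) + 11 = pos 22 = 'w'
  'f' (pos 5) + 11 = pos 16 = 'q'
  's' (pos 18) + 11 = pos 3 = 'd'
  'v' (pos 21) + 11 = pos 6 = 'g'
  'w' (pos 22) + 11 = pos 7 = 'h'
  'a' (pos 0) + 11 = pos 11 = 'l'
Result: rwqdghl

rwqdghl


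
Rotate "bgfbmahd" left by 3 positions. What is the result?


Input: "bgfbmahd", rotate left by 3
First 3 characters: "bgf"
Remaining characters: "bmahd"
Concatenate remaining + first: "bmahd" + "bgf" = "bmahdbgf"

bmahdbgf


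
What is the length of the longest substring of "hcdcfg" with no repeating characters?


Input: "hcdcfg"
Sliding window (track last position of each char):
  Position 0 ('h'): window [0,0] length 1 -- new best
  Position 1 ('c'): window [0,1] length 2 -- new best
  Position 2 ('d'): window [0,2] length 3 -- new best
  Position 3 ('c'): repeat (last at 1), move window start to 2
  Position 3 ('c'): window [2,3] length 2
  Position 4 ('f'): window [2,4] length 3
  Position 5 ('g'): window [2,5] length 4 -- new best
Longest substring with no repeats: "dcfg" with length 4

4


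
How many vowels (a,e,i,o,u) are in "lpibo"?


Input: lpibo
Checking each character:
  'l' at position 0: consonant
  'p' at position 1: consonant
  'i' at position 2: vowel (running total: 1)
  'b' at position 3: consonant
  'o' at position 4: vowel (running total: 2)
Total vowels: 2

2


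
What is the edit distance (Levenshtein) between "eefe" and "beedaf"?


Computing edit distance: "eefe" -> "beedaf"
DP table:
           b    e    e    d    a    f
      0    1    2    3    4    5    6
  e   1    1    1    2    3    4    5
  e   2    2    1    1    2    3    4
  f   3    3    2    2    2    3    3
  e   4    4    3    2    3    3    4
Edit distance = dp[4][6] = 4

4


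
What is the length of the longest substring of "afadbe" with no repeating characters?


Input: "afadbe"
Sliding window (track last position of each char):
  Position 0 ('a'): window [0,0] length 1 -- new best
  Position 1 ('f'): window [0,1] length 2 -- new best
  Position 2 ('a'): repeat (last at 0), move window start to 1
  Position 2 ('a'): window [1,2] length 2
  Position 3 ('d'): window [1,3] length 3 -- new best
  Position 4 ('b'): window [1,4] length 4 -- new best
  Position 5 ('e'): window [1,5] length 5 -- new best
Longest substring with no repeats: "fadbe" with length 5

5


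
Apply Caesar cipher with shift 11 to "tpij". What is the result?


Caesar cipher: shift "tpij" by 11
  't' (pos 19) + 11 = pos 4 = 'e'
  'p' (pos 15) + 11 = pos 0 = 'a'
  'i' (pos 8) + 11 = pos 19 = 't'
  'j' (pos 9) + 11 = pos 20 = 'u'
Result: eatu

eatu


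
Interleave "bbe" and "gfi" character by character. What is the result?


Interleaving "bbe" and "gfi":
  Position 0: 'b' from first, 'g' from second => "bg"
  Position 1: 'b' from first, 'f' from second => "bf"
  Position 2: 'e' from first, 'i' from second => "ei"
Result: bgbfei

bgbfei


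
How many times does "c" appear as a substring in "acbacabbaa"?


Searching for "c" in "acbacabbaa"
Scanning each position:
  Position 0: "a" => no
  Position 1: "c" => MATCH
  Position 2: "b" => no
  Position 3: "a" => no
  Position 4: "c" => MATCH
  Position 5: "a" => no
  Position 6: "b" => no
  Position 7: "b" => no
  Position 8: "a" => no
  Position 9: "a" => no
Total occurrences: 2

2


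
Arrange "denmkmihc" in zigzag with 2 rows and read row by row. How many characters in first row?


Zigzag "denmkmihc" into 2 rows:
Placing characters:
  'd' => row 0
  'e' => row 1
  'n' => row 0
  'm' => row 1
  'k' => row 0
  'm' => row 1
  'i' => row 0
  'h' => row 1
  'c' => row 0
Rows:
  Row 0: "dnkic"
  Row 1: "emmh"
First row length: 5

5


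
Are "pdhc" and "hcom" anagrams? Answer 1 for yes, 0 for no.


Strings: "pdhc", "hcom"
Sorted first:  cdhp
Sorted second: chmo
Differ at position 1: 'd' vs 'h' => not anagrams

0


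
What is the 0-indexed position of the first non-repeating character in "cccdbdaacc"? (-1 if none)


Input: cccdbdaacc
Character frequencies:
  'a': 2
  'b': 1
  'c': 5
  'd': 2
Scanning left to right for freq == 1:
  Position 0 ('c'): freq=5, skip
  Position 1 ('c'): freq=5, skip
  Position 2 ('c'): freq=5, skip
  Position 3 ('d'): freq=2, skip
  Position 4 ('b'): unique! => answer = 4

4


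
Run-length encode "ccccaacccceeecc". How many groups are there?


Input: ccccaacccceeecc
Scanning for consecutive runs:
  Group 1: 'c' x 4 (positions 0-3)
  Group 2: 'a' x 2 (positions 4-5)
  Group 3: 'c' x 4 (positions 6-9)
  Group 4: 'e' x 3 (positions 10-12)
  Group 5: 'c' x 2 (positions 13-14)
Total groups: 5

5


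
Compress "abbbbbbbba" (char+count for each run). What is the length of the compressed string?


Input: abbbbbbbba
Runs:
  'a' x 1 => "a1"
  'b' x 8 => "b8"
  'a' x 1 => "a1"
Compressed: "a1b8a1"
Compressed length: 6

6


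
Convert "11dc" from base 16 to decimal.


Input: "11dc" in base 16
Positional expansion:
  Digit '1' (value 1) x 16^3 = 4096
  Digit '1' (value 1) x 16^2 = 256
  Digit 'd' (value 13) x 16^1 = 208
  Digit 'c' (value 12) x 16^0 = 12
Sum = 4572

4572


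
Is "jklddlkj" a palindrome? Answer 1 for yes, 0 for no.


Input: jklddlkj
Reversed: jklddlkj
  Compare pos 0 ('j') with pos 7 ('j'): match
  Compare pos 1 ('k') with pos 6 ('k'): match
  Compare pos 2 ('l') with pos 5 ('l'): match
  Compare pos 3 ('d') with pos 4 ('d'): match
Result: palindrome

1


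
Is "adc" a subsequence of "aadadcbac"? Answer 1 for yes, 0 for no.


Check if "adc" is a subsequence of "aadadcbac"
Greedy scan:
  Position 0 ('a'): matches sub[0] = 'a'
  Position 1 ('a'): no match needed
  Position 2 ('d'): matches sub[1] = 'd'
  Position 3 ('a'): no match needed
  Position 4 ('d'): no match needed
  Position 5 ('c'): matches sub[2] = 'c'
  Position 6 ('b'): no match needed
  Position 7 ('a'): no match needed
  Position 8 ('c'): no match needed
All 3 characters matched => is a subsequence

1


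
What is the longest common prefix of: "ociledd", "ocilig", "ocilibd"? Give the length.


Words: ociledd, ocilig, ocilibd
  Position 0: all 'o' => match
  Position 1: all 'c' => match
  Position 2: all 'i' => match
  Position 3: all 'l' => match
  Position 4: ('e', 'i', 'i') => mismatch, stop
LCP = "ocil" (length 4)

4


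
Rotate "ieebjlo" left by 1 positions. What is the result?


Input: "ieebjlo", rotate left by 1
First 1 characters: "i"
Remaining characters: "eebjlo"
Concatenate remaining + first: "eebjlo" + "i" = "eebjloi"

eebjloi


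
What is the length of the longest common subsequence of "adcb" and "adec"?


LCS of "adcb" and "adec"
DP table:
           a    d    e    c
      0    0    0    0    0
  a   0    1    1    1    1
  d   0    1    2    2    2
  c   0    1    2    2    3
  b   0    1    2    2    3
LCS length = dp[4][4] = 3

3


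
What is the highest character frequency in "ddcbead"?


Input: ddcbead
Character counts:
  'a': 1
  'b': 1
  'c': 1
  'd': 3
  'e': 1
Maximum frequency: 3

3


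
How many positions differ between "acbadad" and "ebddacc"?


Comparing "acbadad" and "ebddacc" position by position:
  Position 0: 'a' vs 'e' => DIFFER
  Position 1: 'c' vs 'b' => DIFFER
  Position 2: 'b' vs 'd' => DIFFER
  Position 3: 'a' vs 'd' => DIFFER
  Position 4: 'd' vs 'a' => DIFFER
  Position 5: 'a' vs 'c' => DIFFER
  Position 6: 'd' vs 'c' => DIFFER
Positions that differ: 7

7


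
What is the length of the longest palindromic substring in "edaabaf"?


Input: "edaabaf"
Checking substrings for palindromes:
  [3:6] "aba" (len 3) => palindrome
  [2:4] "aa" (len 2) => palindrome
Longest palindromic substring: "aba" with length 3

3


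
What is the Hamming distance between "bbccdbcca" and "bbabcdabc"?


Comparing "bbccdbcca" and "bbabcdabc" position by position:
  Position 0: 'b' vs 'b' => same
  Position 1: 'b' vs 'b' => same
  Position 2: 'c' vs 'a' => differ
  Position 3: 'c' vs 'b' => differ
  Position 4: 'd' vs 'c' => differ
  Position 5: 'b' vs 'd' => differ
  Position 6: 'c' vs 'a' => differ
  Position 7: 'c' vs 'b' => differ
  Position 8: 'a' vs 'c' => differ
Total differences (Hamming distance): 7

7


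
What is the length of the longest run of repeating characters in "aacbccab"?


Input: "aacbccab"
Scanning for longest run:
  Position 1 ('a'): continues run of 'a', length=2
  Position 2 ('c'): new char, reset run to 1
  Position 3 ('b'): new char, reset run to 1
  Position 4 ('c'): new char, reset run to 1
  Position 5 ('c'): continues run of 'c', length=2
  Position 6 ('a'): new char, reset run to 1
  Position 7 ('b'): new char, reset run to 1
Longest run: 'a' with length 2

2


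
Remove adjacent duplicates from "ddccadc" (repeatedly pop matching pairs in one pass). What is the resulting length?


Input: ddccadc
Stack-based adjacent duplicate removal:
  Read 'd': push. Stack: d
  Read 'd': matches stack top 'd' => pop. Stack: (empty)
  Read 'c': push. Stack: c
  Read 'c': matches stack top 'c' => pop. Stack: (empty)
  Read 'a': push. Stack: a
  Read 'd': push. Stack: ad
  Read 'c': push. Stack: adc
Final stack: "adc" (length 3)

3


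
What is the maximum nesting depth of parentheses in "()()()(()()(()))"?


Input: "()()()(()()(()))"
Tracking depth:
  Position 0 '(': depth becomes 1
  Position 1 ')': depth becomes 0
  Position 2 '(': depth becomes 1
  Position 3 ')': depth becomes 0
  Position 4 '(': depth becomes 1
  Position 5 ')': depth becomes 0
  Position 6 '(': depth becomes 1
  Position 7 '(': depth becomes 2
  Position 8 ')': depth becomes 1
  Position 9 '(': depth becomes 2
  Position 10 ')': depth becomes 1
  Position 11 '(': depth becomes 2
  Position 12 '(': depth becomes 3
  Position 13 ')': depth becomes 2
  Position 14 ')': depth becomes 1
  Position 15 ')': depth becomes 0
Maximum depth reached: 3

3


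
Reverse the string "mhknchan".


Input: mhknchan
Reading characters right to left:
  Position 7: 'n'
  Position 6: 'a'
  Position 5: 'h'
  Position 4: 'c'
  Position 3: 'n'
  Position 2: 'k'
  Position 1: 'h'
  Position 0: 'm'
Reversed: nahcnkhm

nahcnkhm


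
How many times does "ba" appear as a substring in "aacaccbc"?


Searching for "ba" in "aacaccbc"
Scanning each position:
  Position 0: "aa" => no
  Position 1: "ac" => no
  Position 2: "ca" => no
  Position 3: "ac" => no
  Position 4: "cc" => no
  Position 5: "cb" => no
  Position 6: "bc" => no
Total occurrences: 0

0


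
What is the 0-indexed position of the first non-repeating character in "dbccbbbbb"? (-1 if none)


Input: dbccbbbbb
Character frequencies:
  'b': 6
  'c': 2
  'd': 1
Scanning left to right for freq == 1:
  Position 0 ('d'): unique! => answer = 0

0


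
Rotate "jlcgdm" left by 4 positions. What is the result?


Input: "jlcgdm", rotate left by 4
First 4 characters: "jlcg"
Remaining characters: "dm"
Concatenate remaining + first: "dm" + "jlcg" = "dmjlcg"

dmjlcg


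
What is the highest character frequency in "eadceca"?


Input: eadceca
Character counts:
  'a': 2
  'c': 2
  'd': 1
  'e': 2
Maximum frequency: 2

2


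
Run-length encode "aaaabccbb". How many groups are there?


Input: aaaabccbb
Scanning for consecutive runs:
  Group 1: 'a' x 4 (positions 0-3)
  Group 2: 'b' x 1 (positions 4-4)
  Group 3: 'c' x 2 (positions 5-6)
  Group 4: 'b' x 2 (positions 7-8)
Total groups: 4

4


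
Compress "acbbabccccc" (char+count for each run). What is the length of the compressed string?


Input: acbbabccccc
Runs:
  'a' x 1 => "a1"
  'c' x 1 => "c1"
  'b' x 2 => "b2"
  'a' x 1 => "a1"
  'b' x 1 => "b1"
  'c' x 5 => "c5"
Compressed: "a1c1b2a1b1c5"
Compressed length: 12

12


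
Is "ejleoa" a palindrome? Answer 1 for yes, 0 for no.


Input: ejleoa
Reversed: aoelje
  Compare pos 0 ('e') with pos 5 ('a'): MISMATCH
  Compare pos 1 ('j') with pos 4 ('o'): MISMATCH
  Compare pos 2 ('l') with pos 3 ('e'): MISMATCH
Result: not a palindrome

0


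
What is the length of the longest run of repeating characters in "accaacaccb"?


Input: "accaacaccb"
Scanning for longest run:
  Position 1 ('c'): new char, reset run to 1
  Position 2 ('c'): continues run of 'c', length=2
  Position 3 ('a'): new char, reset run to 1
  Position 4 ('a'): continues run of 'a', length=2
  Position 5 ('c'): new char, reset run to 1
  Position 6 ('a'): new char, reset run to 1
  Position 7 ('c'): new char, reset run to 1
  Position 8 ('c'): continues run of 'c', length=2
  Position 9 ('b'): new char, reset run to 1
Longest run: 'c' with length 2

2


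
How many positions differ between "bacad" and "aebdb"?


Comparing "bacad" and "aebdb" position by position:
  Position 0: 'b' vs 'a' => DIFFER
  Position 1: 'a' vs 'e' => DIFFER
  Position 2: 'c' vs 'b' => DIFFER
  Position 3: 'a' vs 'd' => DIFFER
  Position 4: 'd' vs 'b' => DIFFER
Positions that differ: 5

5


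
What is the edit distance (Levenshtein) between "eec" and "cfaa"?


Computing edit distance: "eec" -> "cfaa"
DP table:
           c    f    a    a
      0    1    2    3    4
  e   1    1    2    3    4
  e   2    2    2    3    4
  c   3    2    3    3    4
Edit distance = dp[3][4] = 4

4


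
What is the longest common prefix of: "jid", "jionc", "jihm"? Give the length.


Words: jid, jionc, jihm
  Position 0: all 'j' => match
  Position 1: all 'i' => match
  Position 2: ('d', 'o', 'h') => mismatch, stop
LCP = "ji" (length 2)

2


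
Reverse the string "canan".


Input: canan
Reading characters right to left:
  Position 4: 'n'
  Position 3: 'a'
  Position 2: 'n'
  Position 1: 'a'
  Position 0: 'c'
Reversed: nanac

nanac


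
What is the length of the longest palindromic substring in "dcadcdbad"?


Input: "dcadcdbad"
Checking substrings for palindromes:
  [3:6] "dcd" (len 3) => palindrome
Longest palindromic substring: "dcd" with length 3

3


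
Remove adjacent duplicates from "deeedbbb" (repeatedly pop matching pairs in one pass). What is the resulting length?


Input: deeedbbb
Stack-based adjacent duplicate removal:
  Read 'd': push. Stack: d
  Read 'e': push. Stack: de
  Read 'e': matches stack top 'e' => pop. Stack: d
  Read 'e': push. Stack: de
  Read 'd': push. Stack: ded
  Read 'b': push. Stack: dedb
  Read 'b': matches stack top 'b' => pop. Stack: ded
  Read 'b': push. Stack: dedb
Final stack: "dedb" (length 4)

4


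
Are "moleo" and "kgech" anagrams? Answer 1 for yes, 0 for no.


Strings: "moleo", "kgech"
Sorted first:  elmoo
Sorted second: ceghk
Differ at position 0: 'e' vs 'c' => not anagrams

0


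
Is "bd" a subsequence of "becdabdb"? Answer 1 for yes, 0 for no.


Check if "bd" is a subsequence of "becdabdb"
Greedy scan:
  Position 0 ('b'): matches sub[0] = 'b'
  Position 1 ('e'): no match needed
  Position 2 ('c'): no match needed
  Position 3 ('d'): matches sub[1] = 'd'
  Position 4 ('a'): no match needed
  Position 5 ('b'): no match needed
  Position 6 ('d'): no match needed
  Position 7 ('b'): no match needed
All 2 characters matched => is a subsequence

1


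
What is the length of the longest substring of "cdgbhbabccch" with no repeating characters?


Input: "cdgbhbabccch"
Sliding window (track last position of each char):
  Position 0 ('c'): window [0,0] length 1 -- new best
  Position 1 ('d'): window [0,1] length 2 -- new best
  Position 2 ('g'): window [0,2] length 3 -- new best
  Position 3 ('b'): window [0,3] length 4 -- new best
  Position 4 ('h'): window [0,4] length 5 -- new best
  Position 5 ('b'): repeat (last at 3), move window start to 4
  Position 5 ('b'): window [4,5] length 2
  Position 6 ('a'): window [4,6] length 3
  Position 7 ('b'): repeat (last at 5), move window start to 6
  Position 7 ('b'): window [6,7] length 2
  Position 8 ('c'): window [6,8] length 3
  Position 9 ('c'): repeat (last at 8), move window start to 9
  Position 9 ('c'): window [9,9] length 1
  Position 10 ('c'): repeat (last at 9), move window start to 10
  Position 10 ('c'): window [10,10] length 1
  Position 11 ('h'): window [10,11] length 2
Longest substring with no repeats: "cdgbh" with length 5

5


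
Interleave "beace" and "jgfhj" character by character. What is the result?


Interleaving "beace" and "jgfhj":
  Position 0: 'b' from first, 'j' from second => "bj"
  Position 1: 'e' from first, 'g' from second => "eg"
  Position 2: 'a' from first, 'f' from second => "af"
  Position 3: 'c' from first, 'h' from second => "ch"
  Position 4: 'e' from first, 'j' from second => "ej"
Result: bjegafchej

bjegafchej


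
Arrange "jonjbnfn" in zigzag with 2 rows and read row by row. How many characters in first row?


Zigzag "jonjbnfn" into 2 rows:
Placing characters:
  'j' => row 0
  'o' => row 1
  'n' => row 0
  'j' => row 1
  'b' => row 0
  'n' => row 1
  'f' => row 0
  'n' => row 1
Rows:
  Row 0: "jnbf"
  Row 1: "ojnn"
First row length: 4

4


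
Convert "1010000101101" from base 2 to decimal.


Input: "1010000101101" in base 2
Positional expansion:
  Digit '1' (value 1) x 2^12 = 4096
  Digit '0' (value 0) x 2^11 = 0
  Digit '1' (value 1) x 2^10 = 1024
  Digit '0' (value 0) x 2^9 = 0
  Digit '0' (value 0) x 2^8 = 0
  Digit '0' (value 0) x 2^7 = 0
  Digit '0' (value 0) x 2^6 = 0
  Digit '1' (value 1) x 2^5 = 32
  Digit '0' (value 0) x 2^4 = 0
  Digit '1' (value 1) x 2^3 = 8
  Digit '1' (value 1) x 2^2 = 4
  Digit '0' (value 0) x 2^1 = 0
  Digit '1' (value 1) x 2^0 = 1
Sum = 5165

5165


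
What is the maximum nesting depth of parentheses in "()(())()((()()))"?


Input: "()(())()((()()))"
Tracking depth:
  Position 0 '(': depth becomes 1
  Position 1 ')': depth becomes 0
  Position 2 '(': depth becomes 1
  Position 3 '(': depth becomes 2
  Position 4 ')': depth becomes 1
  Position 5 ')': depth becomes 0
  Position 6 '(': depth becomes 1
  Position 7 ')': depth becomes 0
  Position 8 '(': depth becomes 1
  Position 9 '(': depth becomes 2
  Position 10 '(': depth becomes 3
  Position 11 ')': depth becomes 2
  Position 12 '(': depth becomes 3
  Position 13 ')': depth becomes 2
  Position 14 ')': depth becomes 1
  Position 15 ')': depth becomes 0
Maximum depth reached: 3

3


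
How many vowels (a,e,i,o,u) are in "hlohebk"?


Input: hlohebk
Checking each character:
  'h' at position 0: consonant
  'l' at position 1: consonant
  'o' at position 2: vowel (running total: 1)
  'h' at position 3: consonant
  'e' at position 4: vowel (running total: 2)
  'b' at position 5: consonant
  'k' at position 6: consonant
Total vowels: 2

2


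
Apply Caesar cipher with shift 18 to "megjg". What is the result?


Caesar cipher: shift "megjg" by 18
  'm' (pos 12) + 18 = pos 4 = 'e'
  'e' (pos 4) + 18 = pos 22 = 'w'
  'g' (pos 6) + 18 = pos 24 = 'y'
  'j' (pos 9) + 18 = pos 1 = 'b'
  'g' (pos 6) + 18 = pos 24 = 'y'
Result: ewyby

ewyby


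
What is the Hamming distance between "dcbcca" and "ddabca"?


Comparing "dcbcca" and "ddabca" position by position:
  Position 0: 'd' vs 'd' => same
  Position 1: 'c' vs 'd' => differ
  Position 2: 'b' vs 'a' => differ
  Position 3: 'c' vs 'b' => differ
  Position 4: 'c' vs 'c' => same
  Position 5: 'a' vs 'a' => same
Total differences (Hamming distance): 3

3


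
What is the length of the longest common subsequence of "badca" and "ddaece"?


LCS of "badca" and "ddaece"
DP table:
           d    d    a    e    c    e
      0    0    0    0    0    0    0
  b   0    0    0    0    0    0    0
  a   0    0    0    1    1    1    1
  d   0    1    1    1    1    1    1
  c   0    1    1    1    1    2    2
  a   0    1    1    2    2    2    2
LCS length = dp[5][6] = 2

2


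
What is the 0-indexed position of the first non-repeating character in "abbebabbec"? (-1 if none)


Input: abbebabbec
Character frequencies:
  'a': 2
  'b': 5
  'c': 1
  'e': 2
Scanning left to right for freq == 1:
  Position 0 ('a'): freq=2, skip
  Position 1 ('b'): freq=5, skip
  Position 2 ('b'): freq=5, skip
  Position 3 ('e'): freq=2, skip
  Position 4 ('b'): freq=5, skip
  Position 5 ('a'): freq=2, skip
  Position 6 ('b'): freq=5, skip
  Position 7 ('b'): freq=5, skip
  Position 8 ('e'): freq=2, skip
  Position 9 ('c'): unique! => answer = 9

9


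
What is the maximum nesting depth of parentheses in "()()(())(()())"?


Input: "()()(())(()())"
Tracking depth:
  Position 0 '(': depth becomes 1
  Position 1 ')': depth becomes 0
  Position 2 '(': depth becomes 1
  Position 3 ')': depth becomes 0
  Position 4 '(': depth becomes 1
  Position 5 '(': depth becomes 2
  Position 6 ')': depth becomes 1
  Position 7 ')': depth becomes 0
  Position 8 '(': depth becomes 1
  Position 9 '(': depth becomes 2
  Position 10 ')': depth becomes 1
  Position 11 '(': depth becomes 2
  Position 12 ')': depth becomes 1
  Position 13 ')': depth becomes 0
Maximum depth reached: 2

2


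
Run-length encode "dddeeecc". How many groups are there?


Input: dddeeecc
Scanning for consecutive runs:
  Group 1: 'd' x 3 (positions 0-2)
  Group 2: 'e' x 3 (positions 3-5)
  Group 3: 'c' x 2 (positions 6-7)
Total groups: 3

3
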